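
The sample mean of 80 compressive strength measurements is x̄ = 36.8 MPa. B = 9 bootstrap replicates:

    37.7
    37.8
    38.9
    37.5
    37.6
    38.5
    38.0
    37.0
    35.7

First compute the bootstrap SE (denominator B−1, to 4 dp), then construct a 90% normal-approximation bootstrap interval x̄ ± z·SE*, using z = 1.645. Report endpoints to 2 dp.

Mean of replicates = 37.6333; sum of squared deviations = 6.6800; SE* = √(6.6800/8) = 0.9138
Margin = 1.645 × 0.9138 = 1.503
Interval: 36.8 ± 1.503

(35.30, 38.30)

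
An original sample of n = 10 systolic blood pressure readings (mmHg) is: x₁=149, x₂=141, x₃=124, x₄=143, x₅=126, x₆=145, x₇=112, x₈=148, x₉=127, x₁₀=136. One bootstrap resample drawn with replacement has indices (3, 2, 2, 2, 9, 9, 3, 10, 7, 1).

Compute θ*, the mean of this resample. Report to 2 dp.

Resample values: 124, 141, 141, 141, 127, 127, 124, 136, 112, 149.
Mean = (124 + 141 + 141 + 141 + 127 + 127 + 124 + 136 + 112 + 149) / 10 = 1322.0 / 10 = 132.20

θ* = 132.20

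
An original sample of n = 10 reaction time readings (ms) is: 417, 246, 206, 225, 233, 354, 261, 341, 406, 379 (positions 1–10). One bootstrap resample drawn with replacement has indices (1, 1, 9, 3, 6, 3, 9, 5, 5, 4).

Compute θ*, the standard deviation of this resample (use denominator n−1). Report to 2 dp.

Resample values: 417, 417, 406, 206, 354, 206, 406, 233, 233, 225.
Mean = 310.3000; sum of squared deviations = 83980.1000
s² = 83980.1000 / 9 = 9331.1222
s = √9331.1222 = 96.60

θ* = 96.60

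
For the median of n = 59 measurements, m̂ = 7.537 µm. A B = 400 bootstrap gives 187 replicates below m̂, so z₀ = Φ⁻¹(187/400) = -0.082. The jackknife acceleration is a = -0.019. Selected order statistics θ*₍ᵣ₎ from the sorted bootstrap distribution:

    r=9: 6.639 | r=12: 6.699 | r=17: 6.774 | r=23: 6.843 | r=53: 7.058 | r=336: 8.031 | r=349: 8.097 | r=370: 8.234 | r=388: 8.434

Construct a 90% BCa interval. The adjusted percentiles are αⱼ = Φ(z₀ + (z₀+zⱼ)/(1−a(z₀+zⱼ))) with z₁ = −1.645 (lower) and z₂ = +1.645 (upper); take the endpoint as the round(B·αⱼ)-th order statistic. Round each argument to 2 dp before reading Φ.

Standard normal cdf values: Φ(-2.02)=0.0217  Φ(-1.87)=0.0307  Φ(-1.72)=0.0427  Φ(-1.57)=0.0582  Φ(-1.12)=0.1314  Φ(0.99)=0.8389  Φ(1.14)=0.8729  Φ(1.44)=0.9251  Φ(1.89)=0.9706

Lower: z₀ + z₁ = -0.082 + (-1.645) = -1.727; 1 − a(z₀+z₁) = 1 − (-0.019)(-1.727) = 0.9672; argument = -0.082 + (-1.727)/0.9672 = -1.8676 → -1.87.
α₁ = Φ(-1.87) = 0.0307; rank = round(400 × 0.0307) = 12; θ*₍12₎ = 6.699.
Upper: z₀ + z₂ = 1.563; 1 − a(z₀+z₂) = 1.0297; argument = 1.4359 → 1.44; α₂ = 0.9251; rank = 370; θ*₍370₎ = 8.234.

(6.699, 8.234)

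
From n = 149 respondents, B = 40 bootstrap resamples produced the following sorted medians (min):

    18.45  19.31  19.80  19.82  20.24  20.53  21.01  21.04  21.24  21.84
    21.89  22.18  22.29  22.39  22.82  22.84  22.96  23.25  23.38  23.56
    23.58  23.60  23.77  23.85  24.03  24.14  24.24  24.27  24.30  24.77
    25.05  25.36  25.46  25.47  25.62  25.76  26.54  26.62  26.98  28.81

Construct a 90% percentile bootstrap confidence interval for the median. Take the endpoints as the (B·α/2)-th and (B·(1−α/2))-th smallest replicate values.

(19.31, 26.62)

α = 0.10; lower rank = 40 × 0.050 = 2; upper rank = 40 × 0.950 = 38.
The 2nd smallest replicate is 19.31; the 38th is 26.62.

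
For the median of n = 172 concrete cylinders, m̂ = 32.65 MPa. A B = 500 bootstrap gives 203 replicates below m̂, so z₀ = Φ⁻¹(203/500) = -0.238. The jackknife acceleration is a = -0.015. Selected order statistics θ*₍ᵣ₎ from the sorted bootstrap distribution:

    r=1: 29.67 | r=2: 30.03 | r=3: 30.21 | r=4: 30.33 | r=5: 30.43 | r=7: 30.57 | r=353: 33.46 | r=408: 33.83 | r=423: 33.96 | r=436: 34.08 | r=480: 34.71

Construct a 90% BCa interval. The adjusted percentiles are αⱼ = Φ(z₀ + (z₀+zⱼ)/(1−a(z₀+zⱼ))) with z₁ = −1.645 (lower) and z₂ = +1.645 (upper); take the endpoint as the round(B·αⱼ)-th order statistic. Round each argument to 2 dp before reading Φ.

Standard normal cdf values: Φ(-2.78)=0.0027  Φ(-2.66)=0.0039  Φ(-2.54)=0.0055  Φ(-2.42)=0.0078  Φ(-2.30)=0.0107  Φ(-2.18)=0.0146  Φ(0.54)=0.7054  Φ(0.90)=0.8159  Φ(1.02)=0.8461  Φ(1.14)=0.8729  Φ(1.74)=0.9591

Lower: z₀ + z₁ = -0.238 + (-1.645) = -1.883; 1 − a(z₀+z₁) = 1 − (-0.015)(-1.883) = 0.9718; argument = -0.238 + (-1.883)/0.9718 = -2.1757 → -2.18.
α₁ = Φ(-2.18) = 0.0146; rank = round(500 × 0.0146) = 7; θ*₍7₎ = 30.57.
Upper: z₀ + z₂ = 1.407; 1 − a(z₀+z₂) = 1.0211; argument = 1.1399 → 1.14; α₂ = 0.8729; rank = 436; θ*₍436₎ = 34.08.

(30.57, 34.08)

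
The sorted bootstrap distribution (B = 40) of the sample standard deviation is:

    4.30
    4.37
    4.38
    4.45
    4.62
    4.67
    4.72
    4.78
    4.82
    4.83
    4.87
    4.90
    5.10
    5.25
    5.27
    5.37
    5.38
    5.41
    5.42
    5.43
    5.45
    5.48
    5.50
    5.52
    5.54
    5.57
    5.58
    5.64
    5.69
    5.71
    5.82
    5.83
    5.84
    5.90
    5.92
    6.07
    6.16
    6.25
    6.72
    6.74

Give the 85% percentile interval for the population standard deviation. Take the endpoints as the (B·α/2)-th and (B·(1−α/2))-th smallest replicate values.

(4.38, 6.16)

α = 0.15; lower rank = 40 × 0.075 = 3; upper rank = 40 × 0.925 = 37.
The 3rd smallest replicate is 4.38; the 37th is 6.16.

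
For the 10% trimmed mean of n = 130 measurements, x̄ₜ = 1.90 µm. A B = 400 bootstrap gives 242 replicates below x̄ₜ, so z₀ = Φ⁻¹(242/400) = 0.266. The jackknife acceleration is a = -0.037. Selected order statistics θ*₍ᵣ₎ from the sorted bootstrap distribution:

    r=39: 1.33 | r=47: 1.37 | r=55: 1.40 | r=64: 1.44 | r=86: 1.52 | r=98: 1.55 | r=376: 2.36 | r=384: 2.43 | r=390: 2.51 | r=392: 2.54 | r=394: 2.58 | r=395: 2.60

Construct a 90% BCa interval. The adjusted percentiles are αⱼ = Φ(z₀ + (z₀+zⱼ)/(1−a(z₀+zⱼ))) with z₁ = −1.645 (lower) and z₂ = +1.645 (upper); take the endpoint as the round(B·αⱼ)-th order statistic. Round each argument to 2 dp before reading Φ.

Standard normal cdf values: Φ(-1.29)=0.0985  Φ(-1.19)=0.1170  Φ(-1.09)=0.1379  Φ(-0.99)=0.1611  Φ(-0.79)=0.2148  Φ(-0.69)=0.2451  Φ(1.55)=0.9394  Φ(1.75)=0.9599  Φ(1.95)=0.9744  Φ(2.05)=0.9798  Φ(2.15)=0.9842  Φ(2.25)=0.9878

Lower: z₀ + z₁ = 0.266 + (-1.645) = -1.379; 1 − a(z₀+z₁) = 1 − (-0.037)(-1.379) = 0.9490; argument = 0.266 + (-1.379)/0.9490 = -1.1871 → -1.19.
α₁ = Φ(-1.19) = 0.1170; rank = round(400 × 0.1170) = 47; θ*₍47₎ = 1.37.
Upper: z₀ + z₂ = 1.911; 1 − a(z₀+z₂) = 1.0707; argument = 2.0508 → 2.05; α₂ = 0.9798; rank = 392; θ*₍392₎ = 2.54.

(1.37, 2.54)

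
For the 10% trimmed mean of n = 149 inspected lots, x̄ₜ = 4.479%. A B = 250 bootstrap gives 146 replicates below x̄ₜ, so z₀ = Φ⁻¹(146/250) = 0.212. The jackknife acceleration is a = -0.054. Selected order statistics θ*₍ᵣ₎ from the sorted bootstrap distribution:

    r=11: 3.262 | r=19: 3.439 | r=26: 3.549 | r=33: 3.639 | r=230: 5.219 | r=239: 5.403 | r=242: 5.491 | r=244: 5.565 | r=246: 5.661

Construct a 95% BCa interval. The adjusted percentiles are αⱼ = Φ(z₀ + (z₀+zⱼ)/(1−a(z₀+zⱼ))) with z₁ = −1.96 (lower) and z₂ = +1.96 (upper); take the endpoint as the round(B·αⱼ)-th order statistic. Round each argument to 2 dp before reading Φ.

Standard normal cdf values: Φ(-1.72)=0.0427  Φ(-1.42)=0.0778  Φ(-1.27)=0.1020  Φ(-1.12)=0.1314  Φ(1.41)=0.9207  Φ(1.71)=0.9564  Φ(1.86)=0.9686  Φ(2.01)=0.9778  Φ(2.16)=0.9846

(3.262, 5.661)

Lower: z₀ + z₁ = 0.212 + (-1.960) = -1.748; 1 − a(z₀+z₁) = 1 − (-0.054)(-1.748) = 0.9056; argument = 0.212 + (-1.748)/0.9056 = -1.7182 → -1.72.
α₁ = Φ(-1.72) = 0.0427; rank = round(250 × 0.0427) = 11; θ*₍11₎ = 3.262.
Upper: z₀ + z₂ = 2.172; 1 − a(z₀+z₂) = 1.1173; argument = 2.1560 → 2.16; α₂ = 0.9846; rank = 246; θ*₍246₎ = 5.661.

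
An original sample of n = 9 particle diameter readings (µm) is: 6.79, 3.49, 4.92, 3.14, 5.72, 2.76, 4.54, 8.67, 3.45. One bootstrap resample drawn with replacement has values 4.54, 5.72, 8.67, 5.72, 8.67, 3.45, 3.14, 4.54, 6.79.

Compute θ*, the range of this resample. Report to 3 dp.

θ* = 5.530

Range = 8.67 − 3.14 = 5.530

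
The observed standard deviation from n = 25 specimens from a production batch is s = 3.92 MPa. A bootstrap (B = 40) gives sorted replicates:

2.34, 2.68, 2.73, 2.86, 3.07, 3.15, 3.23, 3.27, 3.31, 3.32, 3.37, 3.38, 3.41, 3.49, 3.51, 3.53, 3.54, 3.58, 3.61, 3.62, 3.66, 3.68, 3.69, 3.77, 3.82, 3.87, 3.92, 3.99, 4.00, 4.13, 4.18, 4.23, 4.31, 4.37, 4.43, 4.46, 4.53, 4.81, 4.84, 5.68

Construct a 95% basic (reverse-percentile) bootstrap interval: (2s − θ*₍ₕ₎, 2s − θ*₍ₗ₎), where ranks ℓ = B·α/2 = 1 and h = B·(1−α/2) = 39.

Percentile endpoints at ranks 1 and 39: θ*₍1₎ = 2.34, θ*₍39₎ = 4.84.
Basic interval reflects these around s:
  lower = 2 × 3.92 − 4.84 = 3.00
  upper = 2 × 3.92 − 2.34 = 5.50

(3.00, 5.50)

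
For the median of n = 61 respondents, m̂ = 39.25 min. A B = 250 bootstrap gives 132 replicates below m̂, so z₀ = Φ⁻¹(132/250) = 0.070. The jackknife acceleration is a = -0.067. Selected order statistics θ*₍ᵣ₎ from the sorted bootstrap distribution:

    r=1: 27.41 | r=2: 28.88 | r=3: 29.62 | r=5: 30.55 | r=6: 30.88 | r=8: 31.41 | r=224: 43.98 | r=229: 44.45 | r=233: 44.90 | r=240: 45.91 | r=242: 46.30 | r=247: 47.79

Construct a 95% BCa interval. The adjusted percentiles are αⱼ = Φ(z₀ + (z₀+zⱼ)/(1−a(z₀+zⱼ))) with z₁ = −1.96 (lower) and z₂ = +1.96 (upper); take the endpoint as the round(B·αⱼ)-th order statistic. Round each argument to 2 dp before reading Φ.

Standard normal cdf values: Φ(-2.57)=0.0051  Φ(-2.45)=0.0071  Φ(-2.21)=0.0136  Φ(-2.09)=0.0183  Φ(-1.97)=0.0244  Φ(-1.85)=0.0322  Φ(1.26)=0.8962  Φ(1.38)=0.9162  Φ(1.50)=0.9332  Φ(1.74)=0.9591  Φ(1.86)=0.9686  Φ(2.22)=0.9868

Lower: z₀ + z₁ = 0.070 + (-1.960) = -1.890; 1 − a(z₀+z₁) = 1 − (-0.067)(-1.890) = 0.8734; argument = 0.070 + (-1.890)/0.8734 = -2.0940 → -2.09.
α₁ = Φ(-2.09) = 0.0183; rank = round(250 × 0.0183) = 5; θ*₍5₎ = 30.55.
Upper: z₀ + z₂ = 2.030; 1 − a(z₀+z₂) = 1.1360; argument = 1.8570 → 1.86; α₂ = 0.9686; rank = 242; θ*₍242₎ = 46.30.

(30.55, 46.30)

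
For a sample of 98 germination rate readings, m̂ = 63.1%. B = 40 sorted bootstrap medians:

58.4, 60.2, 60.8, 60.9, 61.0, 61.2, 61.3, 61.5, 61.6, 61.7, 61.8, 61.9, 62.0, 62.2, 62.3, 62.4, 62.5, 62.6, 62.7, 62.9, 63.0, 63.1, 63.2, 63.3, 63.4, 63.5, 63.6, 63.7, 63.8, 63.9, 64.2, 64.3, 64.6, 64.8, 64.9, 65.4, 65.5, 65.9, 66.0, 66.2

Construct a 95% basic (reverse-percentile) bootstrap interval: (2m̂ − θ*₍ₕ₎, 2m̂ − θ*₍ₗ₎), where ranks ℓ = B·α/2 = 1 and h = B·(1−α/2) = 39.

Percentile endpoints at ranks 1 and 39: θ*₍1₎ = 58.4, θ*₍39₎ = 66.0.
Basic interval reflects these around m̂:
  lower = 2 × 63.1 − 66.0 = 60.2
  upper = 2 × 63.1 − 58.4 = 67.8

(60.2, 67.8)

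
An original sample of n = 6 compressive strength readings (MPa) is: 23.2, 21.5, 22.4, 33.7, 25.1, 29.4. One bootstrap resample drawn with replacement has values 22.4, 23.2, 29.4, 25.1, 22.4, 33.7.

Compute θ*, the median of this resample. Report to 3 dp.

Sorted: 22.4, 22.4, 23.2, 25.1, 29.4, 33.7
Median = average of the two middle values = 24.150

θ* = 24.150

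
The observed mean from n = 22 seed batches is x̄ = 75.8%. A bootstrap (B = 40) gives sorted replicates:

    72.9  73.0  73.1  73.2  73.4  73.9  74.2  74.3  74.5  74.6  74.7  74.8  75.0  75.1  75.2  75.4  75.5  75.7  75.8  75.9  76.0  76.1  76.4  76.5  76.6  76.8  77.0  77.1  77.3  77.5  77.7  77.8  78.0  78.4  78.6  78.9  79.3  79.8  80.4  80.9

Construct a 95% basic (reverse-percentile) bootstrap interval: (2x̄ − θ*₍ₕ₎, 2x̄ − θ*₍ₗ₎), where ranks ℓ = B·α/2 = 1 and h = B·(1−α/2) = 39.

(71.2, 78.7)

Percentile endpoints at ranks 1 and 39: θ*₍1₎ = 72.9, θ*₍39₎ = 80.4.
Basic interval reflects these around x̄:
  lower = 2 × 75.8 − 80.4 = 71.2
  upper = 2 × 75.8 − 72.9 = 78.7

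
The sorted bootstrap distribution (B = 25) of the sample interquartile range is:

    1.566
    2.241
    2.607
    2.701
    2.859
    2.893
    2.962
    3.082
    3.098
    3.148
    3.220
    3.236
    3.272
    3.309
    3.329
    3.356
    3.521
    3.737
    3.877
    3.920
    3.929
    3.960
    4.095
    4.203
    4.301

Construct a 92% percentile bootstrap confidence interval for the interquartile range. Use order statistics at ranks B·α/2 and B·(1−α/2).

(1.566, 4.203)

α = 0.08; lower rank = 25 × 0.040 = 1; upper rank = 25 × 0.960 = 24.
The 1st smallest replicate is 1.566; the 24th is 4.203.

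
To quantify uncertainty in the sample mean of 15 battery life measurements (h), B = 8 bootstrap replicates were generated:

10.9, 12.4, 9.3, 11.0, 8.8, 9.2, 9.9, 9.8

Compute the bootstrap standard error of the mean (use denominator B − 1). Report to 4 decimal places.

Bootstrap SE is the standard deviation of the 8 replicate means.
Mean of replicates: (10.9 + 12.4 + 9.3 + 11.0 + 8.8 + 9.2 + 9.9 + 9.8) / 8 = 81.30000 / 8 = 10.16250
Sum of squared deviations: (+0.73750)² + (+2.23750)² + (−0.86250)² + (+0.83750)² + (−1.36250)² + (−0.96250)² + (−0.26250)² + (−0.36250)² = 9.97875
Variance = 9.97875 / 7 = 1.42554
SE* = √1.42554

SE* = 1.1940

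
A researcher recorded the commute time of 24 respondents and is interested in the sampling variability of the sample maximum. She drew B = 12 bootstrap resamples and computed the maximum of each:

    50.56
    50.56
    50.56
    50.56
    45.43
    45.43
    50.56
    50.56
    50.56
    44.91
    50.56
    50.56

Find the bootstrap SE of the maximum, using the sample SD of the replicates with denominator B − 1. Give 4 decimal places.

Bootstrap SE is the standard deviation of the 12 replicate maximums.
Mean of replicates: (50.56 + 50.56 + 50.56 + 50.56 + 45.43 + 45.43 + 50.56 + 50.56 + 50.56 + 44.91 + 50.56 + 50.56) / 12 = 590.81000 / 12 = 49.23417
Sum of squared deviations: (+1.32583)² + (+1.32583)² + (+1.32583)² + (+1.32583)² + (−3.80417)² + (−3.80417)² + (+1.32583)² + (+1.32583)² + (+1.32583)² + (−4.32417)² + (+1.32583)² + (+1.32583)² = 63.46229
Variance = 63.46229 / 11 = 5.76930
SE* = √5.76930

SE* = 2.4019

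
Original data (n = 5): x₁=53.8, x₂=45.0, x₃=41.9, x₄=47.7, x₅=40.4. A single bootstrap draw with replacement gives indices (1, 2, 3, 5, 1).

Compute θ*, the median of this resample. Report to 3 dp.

Resample values: 53.8, 45.0, 41.9, 40.4, 53.8.
Sorted: 40.4, 41.9, 45.0, 53.8, 53.8
Median = middle value = 45.000

θ* = 45.000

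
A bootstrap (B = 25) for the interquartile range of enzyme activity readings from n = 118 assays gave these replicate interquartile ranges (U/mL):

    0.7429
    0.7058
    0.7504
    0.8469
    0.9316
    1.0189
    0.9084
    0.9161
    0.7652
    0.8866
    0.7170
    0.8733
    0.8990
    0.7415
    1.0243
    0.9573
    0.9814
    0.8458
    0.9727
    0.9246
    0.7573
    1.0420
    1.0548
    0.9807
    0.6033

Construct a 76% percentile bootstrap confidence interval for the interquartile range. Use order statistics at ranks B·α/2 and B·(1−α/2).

(0.7170, 1.0189)

Sorted replicates: 0.6033, 0.7058, 0.7170, 0.7415, 0.7429, 0.7504, 0.7573, 0.7652, 0.8458, 0.8469, 0.8733, 0.8866, 0.8990, 0.9084, 0.9161, 0.9246, 0.9316, 0.9573, 0.9727, 0.9807, 0.9814, 1.0189, 1.0243, 1.0420, 1.0548
α = 0.24; lower rank = 25 × 0.120 = 3; upper rank = 25 × 0.880 = 22.
The 3rd smallest replicate is 0.7170; the 22nd is 1.0189.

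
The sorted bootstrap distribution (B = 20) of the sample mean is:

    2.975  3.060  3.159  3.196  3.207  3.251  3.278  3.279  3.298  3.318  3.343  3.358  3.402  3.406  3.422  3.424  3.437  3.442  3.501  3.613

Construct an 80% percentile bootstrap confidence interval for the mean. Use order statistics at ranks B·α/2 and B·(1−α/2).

α = 0.20; lower rank = 20 × 0.100 = 2; upper rank = 20 × 0.900 = 18.
The 2nd smallest replicate is 3.060; the 18th is 3.442.

(3.060, 3.442)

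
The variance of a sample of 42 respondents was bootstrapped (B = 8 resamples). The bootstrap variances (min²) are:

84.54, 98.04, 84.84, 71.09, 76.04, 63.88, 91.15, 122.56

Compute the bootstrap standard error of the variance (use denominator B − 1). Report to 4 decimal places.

Bootstrap SE is the standard deviation of the 8 replicate variances.
Mean of replicates: (84.54 + 98.04 + 84.84 + 71.09 + 76.04 + 63.88 + 91.15 + 122.56) / 8 = 692.14000 / 8 = 86.51750
Sum of squared deviations: (−1.97750)² + (+11.52250)² + (−1.67750)² + (−15.42750)² + (−10.47750)² + (−22.63750)² + (+4.63250)² + (+36.04250)² = 2320.25655
Variance = 2320.25655 / 7 = 331.46522
SE* = √331.46522

SE* = 18.2062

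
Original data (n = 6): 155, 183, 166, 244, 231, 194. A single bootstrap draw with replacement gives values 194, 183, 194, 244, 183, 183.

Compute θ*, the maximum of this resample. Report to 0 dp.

Maximum = 244

θ* = 244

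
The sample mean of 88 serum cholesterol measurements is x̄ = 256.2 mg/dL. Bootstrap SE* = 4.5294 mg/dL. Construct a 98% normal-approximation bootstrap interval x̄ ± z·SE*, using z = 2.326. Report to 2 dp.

(245.66, 266.74)

Margin = 2.326 × 4.5294 = 10.535
Interval: 256.2 ± 10.535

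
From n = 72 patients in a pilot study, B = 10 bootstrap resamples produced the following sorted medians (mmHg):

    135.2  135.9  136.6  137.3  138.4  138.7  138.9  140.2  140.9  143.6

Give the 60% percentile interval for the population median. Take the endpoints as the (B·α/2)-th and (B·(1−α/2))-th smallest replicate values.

(135.9, 140.2)

α = 0.40; lower rank = 10 × 0.200 = 2; upper rank = 10 × 0.800 = 8.
The 2nd smallest replicate is 135.9; the 8th is 140.2.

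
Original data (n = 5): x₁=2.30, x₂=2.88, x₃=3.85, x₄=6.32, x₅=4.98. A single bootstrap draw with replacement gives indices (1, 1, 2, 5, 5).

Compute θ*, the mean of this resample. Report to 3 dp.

θ* = 3.488

Resample values: 2.30, 2.30, 2.88, 4.98, 4.98.
Mean = (2.30 + 2.30 + 2.88 + 4.98 + 4.98) / 5 = 17.440 / 5 = 3.488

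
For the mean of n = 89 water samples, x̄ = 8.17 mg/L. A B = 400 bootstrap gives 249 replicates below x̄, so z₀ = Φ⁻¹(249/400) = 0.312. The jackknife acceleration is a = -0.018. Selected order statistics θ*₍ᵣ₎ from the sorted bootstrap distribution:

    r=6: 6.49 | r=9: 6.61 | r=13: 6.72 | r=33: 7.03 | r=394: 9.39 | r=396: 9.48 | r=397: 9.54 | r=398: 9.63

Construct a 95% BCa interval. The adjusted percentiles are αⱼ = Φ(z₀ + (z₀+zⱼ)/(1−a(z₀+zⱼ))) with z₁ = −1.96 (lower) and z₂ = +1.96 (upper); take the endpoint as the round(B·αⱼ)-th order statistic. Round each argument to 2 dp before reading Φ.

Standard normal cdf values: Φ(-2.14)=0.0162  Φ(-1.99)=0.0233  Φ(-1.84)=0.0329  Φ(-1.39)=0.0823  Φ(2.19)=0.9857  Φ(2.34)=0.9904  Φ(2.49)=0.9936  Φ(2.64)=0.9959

Lower: z₀ + z₁ = 0.312 + (-1.960) = -1.648; 1 − a(z₀+z₁) = 1 − (-0.018)(-1.648) = 0.9703; argument = 0.312 + (-1.648)/0.9703 = -1.3864 → -1.39.
α₁ = Φ(-1.39) = 0.0823; rank = round(400 × 0.0823) = 33; θ*₍33₎ = 7.03.
Upper: z₀ + z₂ = 2.272; 1 − a(z₀+z₂) = 1.0409; argument = 2.4947 → 2.49; α₂ = 0.9936; rank = 397; θ*₍397₎ = 9.54.

(7.03, 9.54)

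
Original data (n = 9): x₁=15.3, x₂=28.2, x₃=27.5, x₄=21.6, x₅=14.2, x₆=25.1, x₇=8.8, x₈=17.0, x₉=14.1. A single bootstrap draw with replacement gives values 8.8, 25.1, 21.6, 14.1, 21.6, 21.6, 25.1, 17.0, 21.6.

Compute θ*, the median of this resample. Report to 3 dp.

θ* = 21.600

Sorted: 8.8, 14.1, 17.0, 21.6, 21.6, 21.6, 21.6, 25.1, 25.1
Median = middle value = 21.600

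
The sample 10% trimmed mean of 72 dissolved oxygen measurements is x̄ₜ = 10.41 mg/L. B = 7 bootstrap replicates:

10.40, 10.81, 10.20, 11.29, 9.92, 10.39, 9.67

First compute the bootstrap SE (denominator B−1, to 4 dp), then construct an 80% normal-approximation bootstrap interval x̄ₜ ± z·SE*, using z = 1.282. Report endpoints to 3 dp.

(9.715, 11.105)

Mean of replicates = 10.3829; sum of squared deviations = 1.7615; SE* = √(1.7615/6) = 0.5418
Margin = 1.282 × 0.5418 = 0.6946
Interval: 10.41 ± 0.6946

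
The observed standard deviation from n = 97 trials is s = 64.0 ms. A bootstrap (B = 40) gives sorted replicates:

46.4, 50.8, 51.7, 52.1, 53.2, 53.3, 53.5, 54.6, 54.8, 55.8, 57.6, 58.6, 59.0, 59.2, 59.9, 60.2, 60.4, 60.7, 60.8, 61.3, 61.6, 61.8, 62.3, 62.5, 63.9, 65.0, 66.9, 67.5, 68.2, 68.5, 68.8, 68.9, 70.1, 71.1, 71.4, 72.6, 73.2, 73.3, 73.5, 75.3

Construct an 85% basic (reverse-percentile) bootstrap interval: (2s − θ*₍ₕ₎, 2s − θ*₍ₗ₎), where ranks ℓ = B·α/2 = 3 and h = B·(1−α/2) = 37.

(54.8, 76.3)

Percentile endpoints at ranks 3 and 37: θ*₍3₎ = 51.7, θ*₍37₎ = 73.2.
Basic interval reflects these around s:
  lower = 2 × 64.0 − 73.2 = 54.8
  upper = 2 × 64.0 − 51.7 = 76.3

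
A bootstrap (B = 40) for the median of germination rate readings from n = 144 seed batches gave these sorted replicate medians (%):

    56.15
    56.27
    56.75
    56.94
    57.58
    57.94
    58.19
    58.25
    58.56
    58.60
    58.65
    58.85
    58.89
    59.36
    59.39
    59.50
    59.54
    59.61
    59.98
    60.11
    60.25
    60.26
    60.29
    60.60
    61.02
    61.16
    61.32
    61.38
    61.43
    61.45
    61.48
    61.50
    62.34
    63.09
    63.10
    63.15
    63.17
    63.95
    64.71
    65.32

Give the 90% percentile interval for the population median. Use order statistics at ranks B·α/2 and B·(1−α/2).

(56.27, 63.95)

α = 0.10; lower rank = 40 × 0.050 = 2; upper rank = 40 × 0.950 = 38.
The 2nd smallest replicate is 56.27; the 38th is 63.95.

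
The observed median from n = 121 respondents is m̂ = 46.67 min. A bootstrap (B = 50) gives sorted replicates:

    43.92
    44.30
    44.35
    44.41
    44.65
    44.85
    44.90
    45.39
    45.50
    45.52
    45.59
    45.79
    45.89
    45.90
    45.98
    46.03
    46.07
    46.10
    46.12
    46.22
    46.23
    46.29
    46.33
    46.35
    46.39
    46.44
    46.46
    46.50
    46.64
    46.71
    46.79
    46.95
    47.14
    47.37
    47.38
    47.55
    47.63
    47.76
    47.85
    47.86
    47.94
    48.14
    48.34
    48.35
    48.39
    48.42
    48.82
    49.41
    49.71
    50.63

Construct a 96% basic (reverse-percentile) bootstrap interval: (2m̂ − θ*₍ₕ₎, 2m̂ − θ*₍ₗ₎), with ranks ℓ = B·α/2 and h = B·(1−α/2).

(43.63, 49.42)

Percentile endpoints at ranks 1 and 49: θ*₍1₎ = 43.92, θ*₍49₎ = 49.71.
Basic interval reflects these around m̂:
  lower = 2 × 46.67 − 49.71 = 43.63
  upper = 2 × 46.67 − 43.92 = 49.42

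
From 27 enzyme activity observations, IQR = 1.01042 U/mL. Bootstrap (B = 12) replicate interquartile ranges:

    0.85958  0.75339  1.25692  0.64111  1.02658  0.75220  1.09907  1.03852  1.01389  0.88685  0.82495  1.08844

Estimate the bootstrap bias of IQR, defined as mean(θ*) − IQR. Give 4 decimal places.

mean(θ*) = (0.85958 + 0.75339 + 1.25692 + 0.64111 + 1.02658 + 0.75220 + 1.09907 + 1.03852 + 1.01389 + 0.88685 + 0.82495 + 1.08844) / 12 = 0.93679
bias = 0.93679 − 1.01042

bias = −0.0736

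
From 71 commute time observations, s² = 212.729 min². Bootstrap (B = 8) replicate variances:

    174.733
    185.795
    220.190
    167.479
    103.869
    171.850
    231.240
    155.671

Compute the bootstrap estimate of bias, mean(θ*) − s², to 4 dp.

mean(θ*) = (174.733 + 185.795 + 220.190 + 167.479 + 103.869 + 171.850 + 231.240 + 155.671) / 8 = 176.35337
bias = 176.35337 − 212.729

bias = −36.3756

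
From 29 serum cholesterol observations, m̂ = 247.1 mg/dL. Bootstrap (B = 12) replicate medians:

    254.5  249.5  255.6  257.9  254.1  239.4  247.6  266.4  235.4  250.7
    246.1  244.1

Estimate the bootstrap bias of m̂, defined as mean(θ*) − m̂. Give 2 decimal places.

bias = +3.01

mean(θ*) = (254.5 + 249.5 + 255.6 + 257.9 + 254.1 + 239.4 + 247.6 + 266.4 + 235.4 + 250.7 + 246.1 + 244.1) / 12 = 250.108
bias = 250.108 − 247.1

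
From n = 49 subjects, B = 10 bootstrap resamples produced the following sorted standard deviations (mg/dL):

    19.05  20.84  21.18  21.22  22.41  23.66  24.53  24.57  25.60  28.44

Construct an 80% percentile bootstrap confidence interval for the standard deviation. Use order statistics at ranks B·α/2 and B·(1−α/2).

(19.05, 25.60)

α = 0.20; lower rank = 10 × 0.100 = 1; upper rank = 10 × 0.900 = 9.
The 1st smallest replicate is 19.05; the 9th is 25.60.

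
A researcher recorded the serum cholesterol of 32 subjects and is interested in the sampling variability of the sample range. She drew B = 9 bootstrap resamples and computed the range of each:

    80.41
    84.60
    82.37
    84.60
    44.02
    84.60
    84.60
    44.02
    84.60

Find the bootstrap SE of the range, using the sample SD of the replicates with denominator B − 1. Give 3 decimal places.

SE* = 17.549

Bootstrap SE is the standard deviation of the 9 replicate ranges.
Mean of replicates: (80.41 + 84.60 + 82.37 + 84.60 + 44.02 + 84.60 + 84.60 + 44.02 + 84.60) / 9 = 673.8200 / 9 = 74.8689
Sum of squared deviations: (+5.5411)² + (+9.7311)² + (+7.5011)² + (+9.7311)² + (−30.8489)² + (+9.7311)² + (+9.7311)² + (−30.8489)² + (+9.7311)² = 2463.7511
Variance = 2463.7511 / 8 = 307.9689
SE* = √307.9689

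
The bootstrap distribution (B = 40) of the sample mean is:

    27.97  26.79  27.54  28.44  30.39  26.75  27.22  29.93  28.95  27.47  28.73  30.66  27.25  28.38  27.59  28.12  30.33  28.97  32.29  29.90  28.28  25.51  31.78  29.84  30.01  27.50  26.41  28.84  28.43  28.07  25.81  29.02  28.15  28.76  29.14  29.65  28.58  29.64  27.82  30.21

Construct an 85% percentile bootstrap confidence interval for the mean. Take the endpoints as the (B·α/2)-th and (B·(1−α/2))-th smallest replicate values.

(26.41, 30.39)

Sorted replicates: 25.51, 25.81, 26.41, 26.75, 26.79, 27.22, 27.25, 27.47, 27.50, 27.54, 27.59, 27.82, 27.97, 28.07, 28.12, 28.15, 28.28, 28.38, 28.43, 28.44, 28.58, 28.73, 28.76, 28.84, 28.95, 28.97, 29.02, 29.14, 29.64, 29.65, 29.84, 29.90, 29.93, 30.01, 30.21, 30.33, 30.39, 30.66, 31.78, 32.29
α = 0.15; lower rank = 40 × 0.075 = 3; upper rank = 40 × 0.925 = 37.
The 3rd smallest replicate is 26.41; the 37th is 30.39.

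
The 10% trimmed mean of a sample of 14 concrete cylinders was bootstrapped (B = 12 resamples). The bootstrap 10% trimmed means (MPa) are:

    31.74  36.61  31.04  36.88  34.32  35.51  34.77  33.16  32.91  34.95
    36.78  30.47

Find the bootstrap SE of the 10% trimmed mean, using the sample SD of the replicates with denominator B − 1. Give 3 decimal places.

SE* = 2.233

Bootstrap SE is the standard deviation of the 12 replicate 10% trimmed means.
Mean of replicates: (31.74 + 36.61 + 31.04 + 36.88 + 34.32 + 35.51 + 34.77 + 33.16 + 32.91 + 34.95 + 36.78 + 30.47) / 12 = 409.1400 / 12 = 34.0950
Sum of squared deviations: (−2.3550)² + (+2.5150)² + (−3.0550)² + (+2.7850)² + (+0.2250)² + (+1.4150)² + (+0.6750)² + (−0.9350)² + (−1.1850)² + (+0.8550)² + (+2.6850)² + (−3.6250)² = 54.8283
Variance = 54.8283 / 11 = 4.9844
SE* = √4.9844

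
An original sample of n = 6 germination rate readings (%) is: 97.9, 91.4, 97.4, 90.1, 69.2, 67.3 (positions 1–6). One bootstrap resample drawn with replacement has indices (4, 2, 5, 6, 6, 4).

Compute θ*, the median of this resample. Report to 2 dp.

Resample values: 90.1, 91.4, 69.2, 67.3, 67.3, 90.1.
Sorted: 67.3, 67.3, 69.2, 90.1, 90.1, 91.4
Median = average of the two middle values = 79.65

θ* = 79.65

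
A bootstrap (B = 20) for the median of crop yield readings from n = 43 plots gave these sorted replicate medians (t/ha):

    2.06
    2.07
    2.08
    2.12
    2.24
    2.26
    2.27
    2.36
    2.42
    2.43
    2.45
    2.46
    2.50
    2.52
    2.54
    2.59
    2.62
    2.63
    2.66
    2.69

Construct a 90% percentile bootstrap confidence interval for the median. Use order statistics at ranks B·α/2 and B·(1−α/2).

α = 0.10; lower rank = 20 × 0.050 = 1; upper rank = 20 × 0.950 = 19.
The 1st smallest replicate is 2.06; the 19th is 2.66.

(2.06, 2.66)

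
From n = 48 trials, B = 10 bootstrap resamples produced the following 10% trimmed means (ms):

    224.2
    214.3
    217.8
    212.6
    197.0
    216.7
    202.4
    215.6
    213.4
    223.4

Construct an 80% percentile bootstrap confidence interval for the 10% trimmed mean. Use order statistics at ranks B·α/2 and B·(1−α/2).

Sorted replicates: 197.0, 202.4, 212.6, 213.4, 214.3, 215.6, 216.7, 217.8, 223.4, 224.2
α = 0.20; lower rank = 10 × 0.100 = 1; upper rank = 10 × 0.900 = 9.
The 1st smallest replicate is 197.0; the 9th is 223.4.

(197.0, 223.4)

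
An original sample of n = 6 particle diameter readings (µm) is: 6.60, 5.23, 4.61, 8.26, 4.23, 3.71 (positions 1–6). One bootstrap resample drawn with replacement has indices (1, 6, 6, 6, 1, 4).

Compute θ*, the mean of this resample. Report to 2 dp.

Resample values: 6.60, 3.71, 3.71, 3.71, 6.60, 8.26.
Mean = (6.60 + 3.71 + 3.71 + 3.71 + 6.60 + 8.26) / 6 = 32.590 / 6 = 5.43

θ* = 5.43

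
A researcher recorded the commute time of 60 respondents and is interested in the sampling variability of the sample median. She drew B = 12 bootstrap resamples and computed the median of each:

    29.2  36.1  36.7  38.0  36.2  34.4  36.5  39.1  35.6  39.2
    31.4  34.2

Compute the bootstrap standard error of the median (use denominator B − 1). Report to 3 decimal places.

SE* = 2.948

Bootstrap SE is the standard deviation of the 12 replicate medians.
Mean of replicates: (29.2 + 36.1 + 36.7 + 38.0 + 36.2 + 34.4 + 36.5 + 39.1 + 35.6 + 39.2 + 31.4 + 34.2) / 12 = 426.6000 / 12 = 35.5500
Sum of squared deviations: (−6.3500)² + (+0.5500)² + (+1.1500)² + (+2.4500)² + (+0.6500)² + (−1.1500)² + (+0.9500)² + (+3.5500)² + (+0.0500)² + (+3.6500)² + (−4.1500)² + (−1.3500)² = 95.5700
Variance = 95.5700 / 11 = 8.6882
SE* = √8.6882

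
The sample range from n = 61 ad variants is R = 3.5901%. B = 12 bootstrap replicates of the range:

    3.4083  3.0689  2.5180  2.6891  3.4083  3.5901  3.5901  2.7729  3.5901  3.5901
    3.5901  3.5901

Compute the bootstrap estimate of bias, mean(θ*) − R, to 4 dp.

mean(θ*) = (3.4083 + 3.0689 + 2.5180 + 2.6891 + 3.4083 + 3.5901 + 3.5901 + 2.7729 + 3.5901 + 3.5901 + 3.5901 + 3.5901) / 12 = 3.28384
bias = 3.28384 − 3.5901

bias = −0.3063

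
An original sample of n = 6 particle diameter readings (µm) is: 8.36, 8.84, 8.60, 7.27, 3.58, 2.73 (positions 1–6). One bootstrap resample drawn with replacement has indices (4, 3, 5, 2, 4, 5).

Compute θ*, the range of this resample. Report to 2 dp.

θ* = 5.26

Resample values: 7.27, 8.60, 3.58, 8.84, 7.27, 3.58.
Range = 8.84 − 3.58 = 5.26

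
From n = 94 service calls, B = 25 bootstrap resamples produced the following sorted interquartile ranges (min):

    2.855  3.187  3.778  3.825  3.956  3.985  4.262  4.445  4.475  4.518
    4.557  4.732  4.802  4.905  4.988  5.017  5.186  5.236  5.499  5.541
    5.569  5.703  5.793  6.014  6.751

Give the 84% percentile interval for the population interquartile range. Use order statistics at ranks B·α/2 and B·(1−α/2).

α = 0.16; lower rank = 25 × 0.080 = 2; upper rank = 25 × 0.920 = 23.
The 2nd smallest replicate is 3.187; the 23rd is 5.793.

(3.187, 5.793)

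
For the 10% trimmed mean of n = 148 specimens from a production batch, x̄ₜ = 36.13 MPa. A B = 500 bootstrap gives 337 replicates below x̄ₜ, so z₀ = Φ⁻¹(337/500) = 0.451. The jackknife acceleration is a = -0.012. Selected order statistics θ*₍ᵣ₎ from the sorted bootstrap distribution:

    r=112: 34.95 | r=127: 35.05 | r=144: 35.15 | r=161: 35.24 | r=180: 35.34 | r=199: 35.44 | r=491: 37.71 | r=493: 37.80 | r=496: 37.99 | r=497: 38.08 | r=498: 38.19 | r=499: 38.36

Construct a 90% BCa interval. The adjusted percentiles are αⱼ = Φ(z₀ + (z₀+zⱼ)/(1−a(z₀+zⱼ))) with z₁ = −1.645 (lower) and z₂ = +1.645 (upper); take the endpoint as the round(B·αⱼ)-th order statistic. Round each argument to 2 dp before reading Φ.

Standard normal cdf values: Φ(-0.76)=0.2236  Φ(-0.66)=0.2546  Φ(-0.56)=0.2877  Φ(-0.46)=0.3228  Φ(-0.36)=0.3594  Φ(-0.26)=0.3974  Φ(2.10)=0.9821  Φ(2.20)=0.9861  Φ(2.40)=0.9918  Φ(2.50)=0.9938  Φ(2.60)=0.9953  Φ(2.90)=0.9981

Lower: z₀ + z₁ = 0.451 + (-1.645) = -1.194; 1 − a(z₀+z₁) = 1 − (-0.012)(-1.194) = 0.9857; argument = 0.451 + (-1.194)/0.9857 = -0.7604 → -0.76.
α₁ = Φ(-0.76) = 0.2236; rank = round(500 × 0.2236) = 112; θ*₍112₎ = 34.95.
Upper: z₀ + z₂ = 2.096; 1 − a(z₀+z₂) = 1.0252; argument = 2.4956 → 2.50; α₂ = 0.9938; rank = 497; θ*₍497₎ = 38.08.

(34.95, 38.08)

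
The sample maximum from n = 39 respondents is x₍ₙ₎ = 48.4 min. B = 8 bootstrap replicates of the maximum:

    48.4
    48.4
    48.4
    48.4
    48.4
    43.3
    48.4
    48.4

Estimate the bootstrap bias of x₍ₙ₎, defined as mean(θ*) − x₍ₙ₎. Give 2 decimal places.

mean(θ*) = (48.4 + 48.4 + 48.4 + 48.4 + 48.4 + 43.3 + 48.4 + 48.4) / 8 = 47.762
bias = 47.762 − 48.4

bias = −0.64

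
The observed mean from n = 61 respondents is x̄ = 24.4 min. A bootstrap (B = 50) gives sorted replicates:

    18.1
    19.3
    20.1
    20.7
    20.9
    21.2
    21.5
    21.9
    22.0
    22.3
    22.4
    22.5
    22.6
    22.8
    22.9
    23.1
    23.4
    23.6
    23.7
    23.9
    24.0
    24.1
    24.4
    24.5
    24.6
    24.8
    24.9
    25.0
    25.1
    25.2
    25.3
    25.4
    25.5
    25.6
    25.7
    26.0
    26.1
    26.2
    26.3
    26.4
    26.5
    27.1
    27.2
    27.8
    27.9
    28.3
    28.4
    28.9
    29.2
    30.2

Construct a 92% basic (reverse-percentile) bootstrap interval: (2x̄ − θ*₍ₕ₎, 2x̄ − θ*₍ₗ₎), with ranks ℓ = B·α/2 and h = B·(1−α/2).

(19.9, 29.5)

Percentile endpoints at ranks 2 and 48: θ*₍2₎ = 19.3, θ*₍48₎ = 28.9.
Basic interval reflects these around x̄:
  lower = 2 × 24.4 − 28.9 = 19.9
  upper = 2 × 24.4 − 19.3 = 29.5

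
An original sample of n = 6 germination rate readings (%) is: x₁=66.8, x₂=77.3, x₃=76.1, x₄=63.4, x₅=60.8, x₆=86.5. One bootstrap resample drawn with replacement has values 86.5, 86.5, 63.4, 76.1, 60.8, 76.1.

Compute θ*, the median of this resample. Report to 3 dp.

θ* = 76.100

Sorted: 60.8, 63.4, 76.1, 76.1, 86.5, 86.5
Median = average of the two middle values = 76.100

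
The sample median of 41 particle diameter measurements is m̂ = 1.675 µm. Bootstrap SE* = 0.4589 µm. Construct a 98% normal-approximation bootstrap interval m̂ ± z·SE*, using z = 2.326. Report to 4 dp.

(0.6076, 2.7424)

Margin = 2.326 × 0.4589 = 1.06740
Interval: 1.675 ± 1.06740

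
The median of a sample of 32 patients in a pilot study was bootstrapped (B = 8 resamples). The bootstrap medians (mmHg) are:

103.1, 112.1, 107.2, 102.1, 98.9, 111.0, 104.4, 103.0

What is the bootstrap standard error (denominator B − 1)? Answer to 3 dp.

SE* = 4.542

Bootstrap SE is the standard deviation of the 8 replicate medians.
Mean of replicates: (103.1 + 112.1 + 107.2 + 102.1 + 98.9 + 111.0 + 104.4 + 103.0) / 8 = 841.8000 / 8 = 105.2250
Sum of squared deviations: (−2.1250)² + (+6.8750)² + (+1.9750)² + (−3.1250)² + (−6.3250)² + (+5.7750)² + (−0.8250)² + (−2.2250)² = 144.4350
Variance = 144.4350 / 7 = 20.6336
SE* = √20.6336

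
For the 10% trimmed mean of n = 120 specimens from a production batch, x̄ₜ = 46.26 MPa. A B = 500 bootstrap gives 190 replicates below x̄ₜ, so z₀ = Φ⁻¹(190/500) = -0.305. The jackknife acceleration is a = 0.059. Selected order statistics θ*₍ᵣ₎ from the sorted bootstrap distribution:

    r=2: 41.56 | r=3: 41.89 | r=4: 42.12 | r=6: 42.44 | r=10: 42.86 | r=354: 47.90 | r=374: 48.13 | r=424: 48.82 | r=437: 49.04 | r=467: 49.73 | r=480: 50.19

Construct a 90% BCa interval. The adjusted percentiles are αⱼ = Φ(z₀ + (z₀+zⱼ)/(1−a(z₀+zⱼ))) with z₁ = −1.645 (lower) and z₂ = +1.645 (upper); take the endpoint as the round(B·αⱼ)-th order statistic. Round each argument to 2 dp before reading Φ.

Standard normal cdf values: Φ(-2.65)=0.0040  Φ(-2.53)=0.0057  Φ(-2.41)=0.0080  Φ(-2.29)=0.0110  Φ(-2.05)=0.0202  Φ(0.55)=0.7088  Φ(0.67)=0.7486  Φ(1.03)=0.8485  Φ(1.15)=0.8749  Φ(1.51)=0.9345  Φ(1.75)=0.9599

Lower: z₀ + z₁ = -0.305 + (-1.645) = -1.950; 1 − a(z₀+z₁) = 1 − (0.059)(-1.950) = 1.1151; argument = -0.305 + (-1.950)/1.1151 = -2.0538 → -2.05.
α₁ = Φ(-2.05) = 0.0202; rank = round(500 × 0.0202) = 10; θ*₍10₎ = 42.86.
Upper: z₀ + z₂ = 1.340; 1 − a(z₀+z₂) = 0.9209; argument = 1.1500 → 1.15; α₂ = 0.8749; rank = 437; θ*₍437₎ = 49.04.

(42.86, 49.04)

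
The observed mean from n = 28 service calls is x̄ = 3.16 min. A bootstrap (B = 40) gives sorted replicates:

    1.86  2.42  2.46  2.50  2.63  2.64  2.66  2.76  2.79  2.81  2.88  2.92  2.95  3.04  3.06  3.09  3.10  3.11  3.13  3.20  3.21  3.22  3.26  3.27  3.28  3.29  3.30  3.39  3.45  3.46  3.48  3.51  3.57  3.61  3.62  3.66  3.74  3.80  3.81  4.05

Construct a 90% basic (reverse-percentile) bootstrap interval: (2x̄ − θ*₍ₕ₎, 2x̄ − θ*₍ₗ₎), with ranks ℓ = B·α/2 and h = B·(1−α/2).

(2.52, 3.90)

Percentile endpoints at ranks 2 and 38: θ*₍2₎ = 2.42, θ*₍38₎ = 3.80.
Basic interval reflects these around x̄:
  lower = 2 × 3.16 − 3.80 = 2.52
  upper = 2 × 3.16 − 2.42 = 3.90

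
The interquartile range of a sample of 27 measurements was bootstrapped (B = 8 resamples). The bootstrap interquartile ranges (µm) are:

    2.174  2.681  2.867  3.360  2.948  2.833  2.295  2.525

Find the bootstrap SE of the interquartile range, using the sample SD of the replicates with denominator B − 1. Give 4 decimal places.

SE* = 0.3805

Bootstrap SE is the standard deviation of the 8 replicate interquartile ranges.
Mean of replicates: (2.174 + 2.681 + 2.867 + 3.360 + 2.948 + 2.833 + 2.295 + 2.525) / 8 = 21.68300 / 8 = 2.71037
Sum of squared deviations: (−0.53638)² + (−0.02937)² + (+0.15663)² + (+0.64962)² + (+0.23762)² + (+0.12263)² + (−0.41538)² + (−0.18538)² = 1.01351
Variance = 1.01351 / 7 = 0.14479
SE* = √0.14479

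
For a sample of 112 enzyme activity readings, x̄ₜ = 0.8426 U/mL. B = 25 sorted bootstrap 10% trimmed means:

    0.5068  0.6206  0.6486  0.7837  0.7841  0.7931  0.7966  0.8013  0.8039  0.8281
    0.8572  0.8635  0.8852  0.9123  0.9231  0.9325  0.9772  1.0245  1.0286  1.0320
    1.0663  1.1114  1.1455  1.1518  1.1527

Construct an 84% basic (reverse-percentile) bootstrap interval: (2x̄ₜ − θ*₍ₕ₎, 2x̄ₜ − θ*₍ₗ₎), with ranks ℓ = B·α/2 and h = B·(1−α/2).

(0.5397, 1.0646)

Percentile endpoints at ranks 2 and 23: θ*₍2₎ = 0.6206, θ*₍23₎ = 1.1455.
Basic interval reflects these around x̄ₜ:
  lower = 2 × 0.8426 − 1.1455 = 0.5397
  upper = 2 × 0.8426 − 0.6206 = 1.0646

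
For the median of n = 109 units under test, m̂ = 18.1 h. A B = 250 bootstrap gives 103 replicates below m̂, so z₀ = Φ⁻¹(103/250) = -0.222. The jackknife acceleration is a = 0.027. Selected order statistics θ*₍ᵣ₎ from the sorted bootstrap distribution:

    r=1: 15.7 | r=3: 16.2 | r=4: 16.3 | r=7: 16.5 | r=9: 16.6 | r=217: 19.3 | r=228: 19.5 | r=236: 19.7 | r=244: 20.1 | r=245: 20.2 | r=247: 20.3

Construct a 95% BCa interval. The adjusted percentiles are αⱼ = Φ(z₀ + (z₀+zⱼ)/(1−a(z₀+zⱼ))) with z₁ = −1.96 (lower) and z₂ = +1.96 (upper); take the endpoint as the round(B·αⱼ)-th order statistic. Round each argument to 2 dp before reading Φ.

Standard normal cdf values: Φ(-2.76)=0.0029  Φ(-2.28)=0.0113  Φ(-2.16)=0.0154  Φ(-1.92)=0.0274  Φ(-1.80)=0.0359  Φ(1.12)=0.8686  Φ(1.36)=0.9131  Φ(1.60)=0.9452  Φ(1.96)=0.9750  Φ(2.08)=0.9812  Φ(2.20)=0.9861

(16.2, 19.7)

Lower: z₀ + z₁ = -0.222 + (-1.960) = -2.182; 1 − a(z₀+z₁) = 1 − (0.027)(-2.182) = 1.0589; argument = -0.222 + (-2.182)/1.0589 = -2.2826 → -2.28.
α₁ = Φ(-2.28) = 0.0113; rank = round(250 × 0.0113) = 3; θ*₍3₎ = 16.2.
Upper: z₀ + z₂ = 1.738; 1 − a(z₀+z₂) = 0.9531; argument = 1.6016 → 1.60; α₂ = 0.9452; rank = 236; θ*₍236₎ = 19.7.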